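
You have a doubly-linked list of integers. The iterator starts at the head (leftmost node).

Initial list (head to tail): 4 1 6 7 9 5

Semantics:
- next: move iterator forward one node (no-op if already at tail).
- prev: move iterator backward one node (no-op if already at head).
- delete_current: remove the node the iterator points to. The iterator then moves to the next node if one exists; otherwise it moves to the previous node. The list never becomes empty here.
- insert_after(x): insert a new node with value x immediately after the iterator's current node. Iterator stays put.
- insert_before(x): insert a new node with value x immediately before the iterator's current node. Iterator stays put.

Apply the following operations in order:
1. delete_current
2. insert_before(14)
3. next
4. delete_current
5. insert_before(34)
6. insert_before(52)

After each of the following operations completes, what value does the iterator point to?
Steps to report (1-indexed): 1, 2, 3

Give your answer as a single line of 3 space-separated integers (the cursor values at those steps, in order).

After 1 (delete_current): list=[1, 6, 7, 9, 5] cursor@1
After 2 (insert_before(14)): list=[14, 1, 6, 7, 9, 5] cursor@1
After 3 (next): list=[14, 1, 6, 7, 9, 5] cursor@6
After 4 (delete_current): list=[14, 1, 7, 9, 5] cursor@7
After 5 (insert_before(34)): list=[14, 1, 34, 7, 9, 5] cursor@7
After 6 (insert_before(52)): list=[14, 1, 34, 52, 7, 9, 5] cursor@7

Answer: 1 1 6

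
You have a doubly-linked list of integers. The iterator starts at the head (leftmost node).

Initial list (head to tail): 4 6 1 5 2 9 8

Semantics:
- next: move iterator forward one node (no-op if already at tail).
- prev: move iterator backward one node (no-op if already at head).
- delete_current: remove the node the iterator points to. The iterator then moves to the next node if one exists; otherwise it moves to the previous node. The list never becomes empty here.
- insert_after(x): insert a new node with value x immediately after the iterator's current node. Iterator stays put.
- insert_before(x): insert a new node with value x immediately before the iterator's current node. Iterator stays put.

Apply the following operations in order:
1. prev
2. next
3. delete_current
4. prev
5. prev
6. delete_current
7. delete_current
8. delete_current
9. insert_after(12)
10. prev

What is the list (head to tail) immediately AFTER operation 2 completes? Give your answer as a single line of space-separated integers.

Answer: 4 6 1 5 2 9 8

Derivation:
After 1 (prev): list=[4, 6, 1, 5, 2, 9, 8] cursor@4
After 2 (next): list=[4, 6, 1, 5, 2, 9, 8] cursor@6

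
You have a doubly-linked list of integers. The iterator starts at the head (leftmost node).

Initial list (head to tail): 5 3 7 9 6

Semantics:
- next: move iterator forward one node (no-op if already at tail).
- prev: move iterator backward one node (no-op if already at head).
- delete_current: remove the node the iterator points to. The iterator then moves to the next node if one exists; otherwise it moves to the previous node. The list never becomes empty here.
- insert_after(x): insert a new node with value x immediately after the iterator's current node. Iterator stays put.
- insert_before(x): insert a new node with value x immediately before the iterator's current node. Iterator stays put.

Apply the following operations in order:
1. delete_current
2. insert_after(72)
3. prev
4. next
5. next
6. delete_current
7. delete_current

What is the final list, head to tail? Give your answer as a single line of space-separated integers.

Answer: 3 72 6

Derivation:
After 1 (delete_current): list=[3, 7, 9, 6] cursor@3
After 2 (insert_after(72)): list=[3, 72, 7, 9, 6] cursor@3
After 3 (prev): list=[3, 72, 7, 9, 6] cursor@3
After 4 (next): list=[3, 72, 7, 9, 6] cursor@72
After 5 (next): list=[3, 72, 7, 9, 6] cursor@7
After 6 (delete_current): list=[3, 72, 9, 6] cursor@9
After 7 (delete_current): list=[3, 72, 6] cursor@6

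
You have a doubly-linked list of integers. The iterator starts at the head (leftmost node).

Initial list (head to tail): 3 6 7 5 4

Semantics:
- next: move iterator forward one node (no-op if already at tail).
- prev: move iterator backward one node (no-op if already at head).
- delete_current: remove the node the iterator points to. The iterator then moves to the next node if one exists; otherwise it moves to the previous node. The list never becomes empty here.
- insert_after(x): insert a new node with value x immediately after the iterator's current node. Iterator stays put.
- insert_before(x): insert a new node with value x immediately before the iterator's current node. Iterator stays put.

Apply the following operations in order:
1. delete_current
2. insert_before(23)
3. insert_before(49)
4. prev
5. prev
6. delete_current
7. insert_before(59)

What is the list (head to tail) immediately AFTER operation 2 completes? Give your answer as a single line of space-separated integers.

After 1 (delete_current): list=[6, 7, 5, 4] cursor@6
After 2 (insert_before(23)): list=[23, 6, 7, 5, 4] cursor@6

Answer: 23 6 7 5 4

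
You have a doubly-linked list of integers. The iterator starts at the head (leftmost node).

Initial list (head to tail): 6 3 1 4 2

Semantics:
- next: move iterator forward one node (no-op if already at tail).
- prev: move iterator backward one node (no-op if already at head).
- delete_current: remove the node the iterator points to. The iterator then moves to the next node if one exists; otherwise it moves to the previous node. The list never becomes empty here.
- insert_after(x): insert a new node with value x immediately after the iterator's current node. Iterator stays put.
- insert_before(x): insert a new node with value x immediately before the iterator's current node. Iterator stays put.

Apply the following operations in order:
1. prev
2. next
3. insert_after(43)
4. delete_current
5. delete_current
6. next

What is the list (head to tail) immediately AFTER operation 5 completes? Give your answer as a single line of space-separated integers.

Answer: 6 1 4 2

Derivation:
After 1 (prev): list=[6, 3, 1, 4, 2] cursor@6
After 2 (next): list=[6, 3, 1, 4, 2] cursor@3
After 3 (insert_after(43)): list=[6, 3, 43, 1, 4, 2] cursor@3
After 4 (delete_current): list=[6, 43, 1, 4, 2] cursor@43
After 5 (delete_current): list=[6, 1, 4, 2] cursor@1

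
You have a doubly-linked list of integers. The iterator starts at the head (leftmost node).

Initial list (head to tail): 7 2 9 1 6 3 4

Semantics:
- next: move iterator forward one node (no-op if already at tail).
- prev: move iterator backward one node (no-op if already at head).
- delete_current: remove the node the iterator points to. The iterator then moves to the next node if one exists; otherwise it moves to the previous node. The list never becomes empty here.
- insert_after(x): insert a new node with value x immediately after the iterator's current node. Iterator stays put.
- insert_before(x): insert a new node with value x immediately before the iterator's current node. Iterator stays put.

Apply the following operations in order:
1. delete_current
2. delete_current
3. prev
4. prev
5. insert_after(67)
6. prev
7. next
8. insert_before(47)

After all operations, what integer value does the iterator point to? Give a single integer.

Answer: 67

Derivation:
After 1 (delete_current): list=[2, 9, 1, 6, 3, 4] cursor@2
After 2 (delete_current): list=[9, 1, 6, 3, 4] cursor@9
After 3 (prev): list=[9, 1, 6, 3, 4] cursor@9
After 4 (prev): list=[9, 1, 6, 3, 4] cursor@9
After 5 (insert_after(67)): list=[9, 67, 1, 6, 3, 4] cursor@9
After 6 (prev): list=[9, 67, 1, 6, 3, 4] cursor@9
After 7 (next): list=[9, 67, 1, 6, 3, 4] cursor@67
After 8 (insert_before(47)): list=[9, 47, 67, 1, 6, 3, 4] cursor@67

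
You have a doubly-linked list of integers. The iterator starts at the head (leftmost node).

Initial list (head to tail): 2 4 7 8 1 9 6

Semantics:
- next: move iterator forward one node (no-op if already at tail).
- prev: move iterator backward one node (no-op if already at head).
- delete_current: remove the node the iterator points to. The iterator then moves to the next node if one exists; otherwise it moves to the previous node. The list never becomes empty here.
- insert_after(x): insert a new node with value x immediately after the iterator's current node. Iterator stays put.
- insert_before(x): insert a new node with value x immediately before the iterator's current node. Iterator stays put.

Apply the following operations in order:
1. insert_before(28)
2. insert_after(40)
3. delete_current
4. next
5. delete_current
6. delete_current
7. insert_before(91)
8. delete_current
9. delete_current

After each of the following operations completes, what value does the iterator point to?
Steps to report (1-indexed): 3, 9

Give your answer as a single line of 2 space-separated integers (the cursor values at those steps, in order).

After 1 (insert_before(28)): list=[28, 2, 4, 7, 8, 1, 9, 6] cursor@2
After 2 (insert_after(40)): list=[28, 2, 40, 4, 7, 8, 1, 9, 6] cursor@2
After 3 (delete_current): list=[28, 40, 4, 7, 8, 1, 9, 6] cursor@40
After 4 (next): list=[28, 40, 4, 7, 8, 1, 9, 6] cursor@4
After 5 (delete_current): list=[28, 40, 7, 8, 1, 9, 6] cursor@7
After 6 (delete_current): list=[28, 40, 8, 1, 9, 6] cursor@8
After 7 (insert_before(91)): list=[28, 40, 91, 8, 1, 9, 6] cursor@8
After 8 (delete_current): list=[28, 40, 91, 1, 9, 6] cursor@1
After 9 (delete_current): list=[28, 40, 91, 9, 6] cursor@9

Answer: 40 9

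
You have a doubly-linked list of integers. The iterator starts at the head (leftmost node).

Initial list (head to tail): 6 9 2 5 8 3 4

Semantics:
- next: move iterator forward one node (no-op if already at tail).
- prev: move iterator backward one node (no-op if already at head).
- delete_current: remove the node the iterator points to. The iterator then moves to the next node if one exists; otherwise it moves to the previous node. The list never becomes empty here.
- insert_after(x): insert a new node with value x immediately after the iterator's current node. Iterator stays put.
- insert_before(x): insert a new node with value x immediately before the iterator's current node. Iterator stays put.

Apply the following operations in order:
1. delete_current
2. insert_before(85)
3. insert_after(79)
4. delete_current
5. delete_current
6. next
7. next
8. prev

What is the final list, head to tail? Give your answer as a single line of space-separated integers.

After 1 (delete_current): list=[9, 2, 5, 8, 3, 4] cursor@9
After 2 (insert_before(85)): list=[85, 9, 2, 5, 8, 3, 4] cursor@9
After 3 (insert_after(79)): list=[85, 9, 79, 2, 5, 8, 3, 4] cursor@9
After 4 (delete_current): list=[85, 79, 2, 5, 8, 3, 4] cursor@79
After 5 (delete_current): list=[85, 2, 5, 8, 3, 4] cursor@2
After 6 (next): list=[85, 2, 5, 8, 3, 4] cursor@5
After 7 (next): list=[85, 2, 5, 8, 3, 4] cursor@8
After 8 (prev): list=[85, 2, 5, 8, 3, 4] cursor@5

Answer: 85 2 5 8 3 4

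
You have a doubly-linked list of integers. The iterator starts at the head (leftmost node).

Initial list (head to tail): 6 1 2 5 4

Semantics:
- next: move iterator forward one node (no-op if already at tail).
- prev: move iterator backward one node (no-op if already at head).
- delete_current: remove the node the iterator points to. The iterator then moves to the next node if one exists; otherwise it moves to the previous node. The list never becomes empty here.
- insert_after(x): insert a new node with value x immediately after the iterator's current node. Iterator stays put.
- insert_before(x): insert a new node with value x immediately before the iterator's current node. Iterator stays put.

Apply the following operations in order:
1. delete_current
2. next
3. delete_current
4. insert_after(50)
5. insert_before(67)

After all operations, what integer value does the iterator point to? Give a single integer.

After 1 (delete_current): list=[1, 2, 5, 4] cursor@1
After 2 (next): list=[1, 2, 5, 4] cursor@2
After 3 (delete_current): list=[1, 5, 4] cursor@5
After 4 (insert_after(50)): list=[1, 5, 50, 4] cursor@5
After 5 (insert_before(67)): list=[1, 67, 5, 50, 4] cursor@5

Answer: 5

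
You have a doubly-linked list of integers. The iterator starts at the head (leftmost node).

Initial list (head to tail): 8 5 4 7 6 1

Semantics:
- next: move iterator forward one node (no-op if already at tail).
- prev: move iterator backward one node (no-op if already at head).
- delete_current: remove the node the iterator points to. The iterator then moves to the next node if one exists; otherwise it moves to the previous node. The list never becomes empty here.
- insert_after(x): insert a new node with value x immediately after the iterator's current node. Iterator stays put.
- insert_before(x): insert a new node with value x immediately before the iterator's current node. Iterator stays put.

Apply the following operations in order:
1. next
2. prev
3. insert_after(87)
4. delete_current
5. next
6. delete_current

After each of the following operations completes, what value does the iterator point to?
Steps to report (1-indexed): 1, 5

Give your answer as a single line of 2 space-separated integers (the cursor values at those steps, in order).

Answer: 5 5

Derivation:
After 1 (next): list=[8, 5, 4, 7, 6, 1] cursor@5
After 2 (prev): list=[8, 5, 4, 7, 6, 1] cursor@8
After 3 (insert_after(87)): list=[8, 87, 5, 4, 7, 6, 1] cursor@8
After 4 (delete_current): list=[87, 5, 4, 7, 6, 1] cursor@87
After 5 (next): list=[87, 5, 4, 7, 6, 1] cursor@5
After 6 (delete_current): list=[87, 4, 7, 6, 1] cursor@4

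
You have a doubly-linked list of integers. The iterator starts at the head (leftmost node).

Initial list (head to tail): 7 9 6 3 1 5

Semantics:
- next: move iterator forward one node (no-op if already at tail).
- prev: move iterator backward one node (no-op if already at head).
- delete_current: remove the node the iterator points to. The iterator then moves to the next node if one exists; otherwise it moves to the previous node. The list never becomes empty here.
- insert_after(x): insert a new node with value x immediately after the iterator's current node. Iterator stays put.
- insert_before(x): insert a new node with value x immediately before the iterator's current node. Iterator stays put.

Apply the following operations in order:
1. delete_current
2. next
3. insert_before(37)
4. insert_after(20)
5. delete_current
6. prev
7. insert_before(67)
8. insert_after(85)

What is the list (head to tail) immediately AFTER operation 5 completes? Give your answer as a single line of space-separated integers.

After 1 (delete_current): list=[9, 6, 3, 1, 5] cursor@9
After 2 (next): list=[9, 6, 3, 1, 5] cursor@6
After 3 (insert_before(37)): list=[9, 37, 6, 3, 1, 5] cursor@6
After 4 (insert_after(20)): list=[9, 37, 6, 20, 3, 1, 5] cursor@6
After 5 (delete_current): list=[9, 37, 20, 3, 1, 5] cursor@20

Answer: 9 37 20 3 1 5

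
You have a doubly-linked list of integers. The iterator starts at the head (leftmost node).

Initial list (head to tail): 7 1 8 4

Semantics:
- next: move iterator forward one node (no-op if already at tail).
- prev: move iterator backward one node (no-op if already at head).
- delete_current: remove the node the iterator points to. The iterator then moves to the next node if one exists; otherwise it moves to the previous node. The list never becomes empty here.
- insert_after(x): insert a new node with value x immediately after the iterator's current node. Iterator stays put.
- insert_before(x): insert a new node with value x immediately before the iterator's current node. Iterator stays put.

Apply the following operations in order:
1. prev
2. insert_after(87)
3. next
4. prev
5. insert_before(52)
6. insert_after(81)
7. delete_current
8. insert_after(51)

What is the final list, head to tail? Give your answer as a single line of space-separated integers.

After 1 (prev): list=[7, 1, 8, 4] cursor@7
After 2 (insert_after(87)): list=[7, 87, 1, 8, 4] cursor@7
After 3 (next): list=[7, 87, 1, 8, 4] cursor@87
After 4 (prev): list=[7, 87, 1, 8, 4] cursor@7
After 5 (insert_before(52)): list=[52, 7, 87, 1, 8, 4] cursor@7
After 6 (insert_after(81)): list=[52, 7, 81, 87, 1, 8, 4] cursor@7
After 7 (delete_current): list=[52, 81, 87, 1, 8, 4] cursor@81
After 8 (insert_after(51)): list=[52, 81, 51, 87, 1, 8, 4] cursor@81

Answer: 52 81 51 87 1 8 4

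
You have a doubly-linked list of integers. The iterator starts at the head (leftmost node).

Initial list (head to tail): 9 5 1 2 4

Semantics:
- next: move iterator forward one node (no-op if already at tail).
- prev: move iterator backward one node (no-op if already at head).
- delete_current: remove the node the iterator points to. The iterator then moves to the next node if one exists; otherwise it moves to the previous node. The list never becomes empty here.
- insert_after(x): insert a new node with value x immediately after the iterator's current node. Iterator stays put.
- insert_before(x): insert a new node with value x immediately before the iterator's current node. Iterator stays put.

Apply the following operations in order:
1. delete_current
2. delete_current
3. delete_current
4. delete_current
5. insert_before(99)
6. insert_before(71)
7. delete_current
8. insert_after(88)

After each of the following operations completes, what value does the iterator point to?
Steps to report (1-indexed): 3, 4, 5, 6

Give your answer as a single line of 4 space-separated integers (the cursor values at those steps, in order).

After 1 (delete_current): list=[5, 1, 2, 4] cursor@5
After 2 (delete_current): list=[1, 2, 4] cursor@1
After 3 (delete_current): list=[2, 4] cursor@2
After 4 (delete_current): list=[4] cursor@4
After 5 (insert_before(99)): list=[99, 4] cursor@4
After 6 (insert_before(71)): list=[99, 71, 4] cursor@4
After 7 (delete_current): list=[99, 71] cursor@71
After 8 (insert_after(88)): list=[99, 71, 88] cursor@71

Answer: 2 4 4 4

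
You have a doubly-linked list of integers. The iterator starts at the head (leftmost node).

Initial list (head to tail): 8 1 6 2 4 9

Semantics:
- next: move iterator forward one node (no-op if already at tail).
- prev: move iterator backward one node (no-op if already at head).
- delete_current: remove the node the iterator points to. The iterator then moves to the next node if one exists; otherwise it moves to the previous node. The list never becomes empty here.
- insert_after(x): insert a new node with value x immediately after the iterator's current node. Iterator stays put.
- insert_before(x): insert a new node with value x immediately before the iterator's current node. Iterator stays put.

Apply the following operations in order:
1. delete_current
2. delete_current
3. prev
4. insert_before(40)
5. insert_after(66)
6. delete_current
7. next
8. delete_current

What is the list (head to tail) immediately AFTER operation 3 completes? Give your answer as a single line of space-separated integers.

After 1 (delete_current): list=[1, 6, 2, 4, 9] cursor@1
After 2 (delete_current): list=[6, 2, 4, 9] cursor@6
After 3 (prev): list=[6, 2, 4, 9] cursor@6

Answer: 6 2 4 9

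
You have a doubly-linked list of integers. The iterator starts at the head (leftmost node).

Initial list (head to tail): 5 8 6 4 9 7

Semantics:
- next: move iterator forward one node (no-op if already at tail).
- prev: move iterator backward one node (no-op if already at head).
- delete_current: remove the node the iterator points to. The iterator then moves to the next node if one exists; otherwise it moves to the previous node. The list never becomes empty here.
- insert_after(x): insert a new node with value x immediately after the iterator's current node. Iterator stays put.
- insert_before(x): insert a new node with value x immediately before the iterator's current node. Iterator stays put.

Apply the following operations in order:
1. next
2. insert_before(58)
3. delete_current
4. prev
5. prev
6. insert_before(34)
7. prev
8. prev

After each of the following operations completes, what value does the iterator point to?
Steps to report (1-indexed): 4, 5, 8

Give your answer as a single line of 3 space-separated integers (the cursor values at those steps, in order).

After 1 (next): list=[5, 8, 6, 4, 9, 7] cursor@8
After 2 (insert_before(58)): list=[5, 58, 8, 6, 4, 9, 7] cursor@8
After 3 (delete_current): list=[5, 58, 6, 4, 9, 7] cursor@6
After 4 (prev): list=[5, 58, 6, 4, 9, 7] cursor@58
After 5 (prev): list=[5, 58, 6, 4, 9, 7] cursor@5
After 6 (insert_before(34)): list=[34, 5, 58, 6, 4, 9, 7] cursor@5
After 7 (prev): list=[34, 5, 58, 6, 4, 9, 7] cursor@34
After 8 (prev): list=[34, 5, 58, 6, 4, 9, 7] cursor@34

Answer: 58 5 34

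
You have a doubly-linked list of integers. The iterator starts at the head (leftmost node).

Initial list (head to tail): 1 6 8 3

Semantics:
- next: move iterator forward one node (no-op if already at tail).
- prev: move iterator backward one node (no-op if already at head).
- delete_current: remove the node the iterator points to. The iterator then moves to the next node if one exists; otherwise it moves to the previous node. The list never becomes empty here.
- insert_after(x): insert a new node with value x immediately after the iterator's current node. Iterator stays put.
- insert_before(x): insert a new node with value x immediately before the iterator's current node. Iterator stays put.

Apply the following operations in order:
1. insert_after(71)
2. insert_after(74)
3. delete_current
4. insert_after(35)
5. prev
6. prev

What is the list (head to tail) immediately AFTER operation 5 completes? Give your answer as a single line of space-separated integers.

Answer: 74 35 71 6 8 3

Derivation:
After 1 (insert_after(71)): list=[1, 71, 6, 8, 3] cursor@1
After 2 (insert_after(74)): list=[1, 74, 71, 6, 8, 3] cursor@1
After 3 (delete_current): list=[74, 71, 6, 8, 3] cursor@74
After 4 (insert_after(35)): list=[74, 35, 71, 6, 8, 3] cursor@74
After 5 (prev): list=[74, 35, 71, 6, 8, 3] cursor@74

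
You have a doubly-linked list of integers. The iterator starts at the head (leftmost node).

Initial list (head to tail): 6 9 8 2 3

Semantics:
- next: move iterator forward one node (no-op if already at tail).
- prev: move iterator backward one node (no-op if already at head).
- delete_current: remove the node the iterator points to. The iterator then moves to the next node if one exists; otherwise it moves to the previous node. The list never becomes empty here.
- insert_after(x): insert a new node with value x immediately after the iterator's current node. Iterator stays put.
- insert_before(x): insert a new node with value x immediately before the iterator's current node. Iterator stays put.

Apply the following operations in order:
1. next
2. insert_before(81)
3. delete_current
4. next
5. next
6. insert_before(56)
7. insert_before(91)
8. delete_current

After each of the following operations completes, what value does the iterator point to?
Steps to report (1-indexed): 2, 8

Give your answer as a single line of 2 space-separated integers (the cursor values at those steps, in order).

Answer: 9 91

Derivation:
After 1 (next): list=[6, 9, 8, 2, 3] cursor@9
After 2 (insert_before(81)): list=[6, 81, 9, 8, 2, 3] cursor@9
After 3 (delete_current): list=[6, 81, 8, 2, 3] cursor@8
After 4 (next): list=[6, 81, 8, 2, 3] cursor@2
After 5 (next): list=[6, 81, 8, 2, 3] cursor@3
After 6 (insert_before(56)): list=[6, 81, 8, 2, 56, 3] cursor@3
After 7 (insert_before(91)): list=[6, 81, 8, 2, 56, 91, 3] cursor@3
After 8 (delete_current): list=[6, 81, 8, 2, 56, 91] cursor@91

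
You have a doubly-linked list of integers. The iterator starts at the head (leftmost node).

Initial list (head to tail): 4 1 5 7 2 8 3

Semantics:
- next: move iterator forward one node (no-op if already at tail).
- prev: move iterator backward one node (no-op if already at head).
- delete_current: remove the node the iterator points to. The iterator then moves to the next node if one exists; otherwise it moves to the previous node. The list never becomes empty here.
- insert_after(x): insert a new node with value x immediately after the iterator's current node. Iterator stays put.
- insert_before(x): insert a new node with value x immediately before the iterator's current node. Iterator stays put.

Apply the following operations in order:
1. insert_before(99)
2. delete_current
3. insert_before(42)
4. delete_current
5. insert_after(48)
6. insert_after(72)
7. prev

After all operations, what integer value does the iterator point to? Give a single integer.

After 1 (insert_before(99)): list=[99, 4, 1, 5, 7, 2, 8, 3] cursor@4
After 2 (delete_current): list=[99, 1, 5, 7, 2, 8, 3] cursor@1
After 3 (insert_before(42)): list=[99, 42, 1, 5, 7, 2, 8, 3] cursor@1
After 4 (delete_current): list=[99, 42, 5, 7, 2, 8, 3] cursor@5
After 5 (insert_after(48)): list=[99, 42, 5, 48, 7, 2, 8, 3] cursor@5
After 6 (insert_after(72)): list=[99, 42, 5, 72, 48, 7, 2, 8, 3] cursor@5
After 7 (prev): list=[99, 42, 5, 72, 48, 7, 2, 8, 3] cursor@42

Answer: 42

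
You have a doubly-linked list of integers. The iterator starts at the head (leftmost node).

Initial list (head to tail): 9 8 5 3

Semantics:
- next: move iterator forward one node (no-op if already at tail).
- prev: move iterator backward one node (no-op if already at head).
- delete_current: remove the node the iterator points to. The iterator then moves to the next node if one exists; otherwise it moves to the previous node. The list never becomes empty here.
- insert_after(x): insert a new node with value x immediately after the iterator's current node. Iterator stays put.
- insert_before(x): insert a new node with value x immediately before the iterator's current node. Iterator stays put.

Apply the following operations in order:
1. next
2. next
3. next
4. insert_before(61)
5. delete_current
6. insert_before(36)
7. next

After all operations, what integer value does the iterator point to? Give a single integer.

After 1 (next): list=[9, 8, 5, 3] cursor@8
After 2 (next): list=[9, 8, 5, 3] cursor@5
After 3 (next): list=[9, 8, 5, 3] cursor@3
After 4 (insert_before(61)): list=[9, 8, 5, 61, 3] cursor@3
After 5 (delete_current): list=[9, 8, 5, 61] cursor@61
After 6 (insert_before(36)): list=[9, 8, 5, 36, 61] cursor@61
After 7 (next): list=[9, 8, 5, 36, 61] cursor@61

Answer: 61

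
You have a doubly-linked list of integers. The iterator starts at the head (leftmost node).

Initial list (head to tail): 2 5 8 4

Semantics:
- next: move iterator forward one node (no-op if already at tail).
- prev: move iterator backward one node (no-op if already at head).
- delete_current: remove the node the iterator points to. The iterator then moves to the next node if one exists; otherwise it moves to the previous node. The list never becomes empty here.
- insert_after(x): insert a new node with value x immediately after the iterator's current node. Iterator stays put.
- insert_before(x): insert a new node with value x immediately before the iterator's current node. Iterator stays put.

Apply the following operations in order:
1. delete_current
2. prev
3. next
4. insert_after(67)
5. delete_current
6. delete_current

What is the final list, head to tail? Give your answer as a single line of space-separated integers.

After 1 (delete_current): list=[5, 8, 4] cursor@5
After 2 (prev): list=[5, 8, 4] cursor@5
After 3 (next): list=[5, 8, 4] cursor@8
After 4 (insert_after(67)): list=[5, 8, 67, 4] cursor@8
After 5 (delete_current): list=[5, 67, 4] cursor@67
After 6 (delete_current): list=[5, 4] cursor@4

Answer: 5 4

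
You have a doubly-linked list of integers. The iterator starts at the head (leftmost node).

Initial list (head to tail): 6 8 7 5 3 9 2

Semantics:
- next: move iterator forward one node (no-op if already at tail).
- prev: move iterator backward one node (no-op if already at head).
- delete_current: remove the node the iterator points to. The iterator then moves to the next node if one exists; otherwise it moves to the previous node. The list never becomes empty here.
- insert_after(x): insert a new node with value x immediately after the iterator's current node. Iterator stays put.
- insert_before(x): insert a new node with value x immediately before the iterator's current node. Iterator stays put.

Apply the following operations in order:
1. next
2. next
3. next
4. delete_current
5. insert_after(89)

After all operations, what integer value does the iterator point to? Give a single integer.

After 1 (next): list=[6, 8, 7, 5, 3, 9, 2] cursor@8
After 2 (next): list=[6, 8, 7, 5, 3, 9, 2] cursor@7
After 3 (next): list=[6, 8, 7, 5, 3, 9, 2] cursor@5
After 4 (delete_current): list=[6, 8, 7, 3, 9, 2] cursor@3
After 5 (insert_after(89)): list=[6, 8, 7, 3, 89, 9, 2] cursor@3

Answer: 3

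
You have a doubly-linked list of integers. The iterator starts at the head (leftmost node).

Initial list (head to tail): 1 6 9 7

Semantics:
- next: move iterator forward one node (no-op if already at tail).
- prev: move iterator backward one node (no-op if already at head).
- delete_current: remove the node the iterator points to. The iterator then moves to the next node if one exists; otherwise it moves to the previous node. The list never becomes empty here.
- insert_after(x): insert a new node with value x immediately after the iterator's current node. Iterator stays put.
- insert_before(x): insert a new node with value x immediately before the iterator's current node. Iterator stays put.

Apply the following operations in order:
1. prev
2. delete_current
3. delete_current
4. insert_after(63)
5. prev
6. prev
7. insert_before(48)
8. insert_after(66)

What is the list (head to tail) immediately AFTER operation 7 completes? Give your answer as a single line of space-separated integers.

After 1 (prev): list=[1, 6, 9, 7] cursor@1
After 2 (delete_current): list=[6, 9, 7] cursor@6
After 3 (delete_current): list=[9, 7] cursor@9
After 4 (insert_after(63)): list=[9, 63, 7] cursor@9
After 5 (prev): list=[9, 63, 7] cursor@9
After 6 (prev): list=[9, 63, 7] cursor@9
After 7 (insert_before(48)): list=[48, 9, 63, 7] cursor@9

Answer: 48 9 63 7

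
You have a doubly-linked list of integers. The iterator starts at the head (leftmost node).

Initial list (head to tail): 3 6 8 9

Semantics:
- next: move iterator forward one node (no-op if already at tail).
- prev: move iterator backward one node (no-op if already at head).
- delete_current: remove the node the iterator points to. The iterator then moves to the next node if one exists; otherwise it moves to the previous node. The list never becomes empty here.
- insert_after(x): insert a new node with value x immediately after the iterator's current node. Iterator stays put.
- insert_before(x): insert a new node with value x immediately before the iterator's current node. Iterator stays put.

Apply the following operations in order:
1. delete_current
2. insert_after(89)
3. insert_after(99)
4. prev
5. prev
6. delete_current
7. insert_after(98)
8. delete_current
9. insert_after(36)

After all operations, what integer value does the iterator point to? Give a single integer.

Answer: 98

Derivation:
After 1 (delete_current): list=[6, 8, 9] cursor@6
After 2 (insert_after(89)): list=[6, 89, 8, 9] cursor@6
After 3 (insert_after(99)): list=[6, 99, 89, 8, 9] cursor@6
After 4 (prev): list=[6, 99, 89, 8, 9] cursor@6
After 5 (prev): list=[6, 99, 89, 8, 9] cursor@6
After 6 (delete_current): list=[99, 89, 8, 9] cursor@99
After 7 (insert_after(98)): list=[99, 98, 89, 8, 9] cursor@99
After 8 (delete_current): list=[98, 89, 8, 9] cursor@98
After 9 (insert_after(36)): list=[98, 36, 89, 8, 9] cursor@98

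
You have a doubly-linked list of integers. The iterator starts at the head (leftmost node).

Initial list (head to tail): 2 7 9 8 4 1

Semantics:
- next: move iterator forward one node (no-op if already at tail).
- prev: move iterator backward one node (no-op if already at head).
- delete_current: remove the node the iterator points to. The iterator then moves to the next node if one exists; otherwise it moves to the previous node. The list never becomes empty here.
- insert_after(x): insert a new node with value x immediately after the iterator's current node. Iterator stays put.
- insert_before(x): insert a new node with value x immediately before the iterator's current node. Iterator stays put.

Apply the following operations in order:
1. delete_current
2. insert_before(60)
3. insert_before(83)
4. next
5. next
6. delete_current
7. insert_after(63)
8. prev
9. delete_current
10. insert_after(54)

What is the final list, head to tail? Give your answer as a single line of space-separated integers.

After 1 (delete_current): list=[7, 9, 8, 4, 1] cursor@7
After 2 (insert_before(60)): list=[60, 7, 9, 8, 4, 1] cursor@7
After 3 (insert_before(83)): list=[60, 83, 7, 9, 8, 4, 1] cursor@7
After 4 (next): list=[60, 83, 7, 9, 8, 4, 1] cursor@9
After 5 (next): list=[60, 83, 7, 9, 8, 4, 1] cursor@8
After 6 (delete_current): list=[60, 83, 7, 9, 4, 1] cursor@4
After 7 (insert_after(63)): list=[60, 83, 7, 9, 4, 63, 1] cursor@4
After 8 (prev): list=[60, 83, 7, 9, 4, 63, 1] cursor@9
After 9 (delete_current): list=[60, 83, 7, 4, 63, 1] cursor@4
After 10 (insert_after(54)): list=[60, 83, 7, 4, 54, 63, 1] cursor@4

Answer: 60 83 7 4 54 63 1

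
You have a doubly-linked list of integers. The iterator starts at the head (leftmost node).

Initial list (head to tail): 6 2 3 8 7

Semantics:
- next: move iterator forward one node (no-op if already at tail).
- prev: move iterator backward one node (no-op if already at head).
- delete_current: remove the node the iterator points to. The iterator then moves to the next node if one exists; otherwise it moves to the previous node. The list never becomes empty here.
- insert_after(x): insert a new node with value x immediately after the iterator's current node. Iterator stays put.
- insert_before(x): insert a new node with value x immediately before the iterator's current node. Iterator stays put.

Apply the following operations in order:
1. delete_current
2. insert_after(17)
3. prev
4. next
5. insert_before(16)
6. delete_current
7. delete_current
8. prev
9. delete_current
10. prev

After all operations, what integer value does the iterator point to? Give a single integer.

Answer: 2

Derivation:
After 1 (delete_current): list=[2, 3, 8, 7] cursor@2
After 2 (insert_after(17)): list=[2, 17, 3, 8, 7] cursor@2
After 3 (prev): list=[2, 17, 3, 8, 7] cursor@2
After 4 (next): list=[2, 17, 3, 8, 7] cursor@17
After 5 (insert_before(16)): list=[2, 16, 17, 3, 8, 7] cursor@17
After 6 (delete_current): list=[2, 16, 3, 8, 7] cursor@3
After 7 (delete_current): list=[2, 16, 8, 7] cursor@8
After 8 (prev): list=[2, 16, 8, 7] cursor@16
After 9 (delete_current): list=[2, 8, 7] cursor@8
After 10 (prev): list=[2, 8, 7] cursor@2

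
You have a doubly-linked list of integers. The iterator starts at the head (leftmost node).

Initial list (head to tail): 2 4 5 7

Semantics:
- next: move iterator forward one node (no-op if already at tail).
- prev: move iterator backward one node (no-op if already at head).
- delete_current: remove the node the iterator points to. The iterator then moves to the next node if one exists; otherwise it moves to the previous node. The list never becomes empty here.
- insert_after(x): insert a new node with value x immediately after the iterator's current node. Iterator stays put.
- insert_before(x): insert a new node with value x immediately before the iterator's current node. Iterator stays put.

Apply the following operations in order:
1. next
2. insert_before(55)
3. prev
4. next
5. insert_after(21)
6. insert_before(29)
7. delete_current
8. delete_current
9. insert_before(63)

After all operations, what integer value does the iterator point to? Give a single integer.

After 1 (next): list=[2, 4, 5, 7] cursor@4
After 2 (insert_before(55)): list=[2, 55, 4, 5, 7] cursor@4
After 3 (prev): list=[2, 55, 4, 5, 7] cursor@55
After 4 (next): list=[2, 55, 4, 5, 7] cursor@4
After 5 (insert_after(21)): list=[2, 55, 4, 21, 5, 7] cursor@4
After 6 (insert_before(29)): list=[2, 55, 29, 4, 21, 5, 7] cursor@4
After 7 (delete_current): list=[2, 55, 29, 21, 5, 7] cursor@21
After 8 (delete_current): list=[2, 55, 29, 5, 7] cursor@5
After 9 (insert_before(63)): list=[2, 55, 29, 63, 5, 7] cursor@5

Answer: 5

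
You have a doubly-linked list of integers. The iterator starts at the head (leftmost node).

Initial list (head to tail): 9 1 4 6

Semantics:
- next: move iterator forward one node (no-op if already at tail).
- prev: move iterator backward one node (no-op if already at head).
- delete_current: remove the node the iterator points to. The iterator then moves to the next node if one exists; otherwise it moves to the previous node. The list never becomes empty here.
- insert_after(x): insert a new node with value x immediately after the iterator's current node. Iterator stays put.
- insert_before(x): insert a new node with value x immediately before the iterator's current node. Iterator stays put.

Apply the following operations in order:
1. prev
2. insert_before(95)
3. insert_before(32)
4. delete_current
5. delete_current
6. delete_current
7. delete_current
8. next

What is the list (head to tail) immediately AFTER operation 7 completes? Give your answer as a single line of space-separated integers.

After 1 (prev): list=[9, 1, 4, 6] cursor@9
After 2 (insert_before(95)): list=[95, 9, 1, 4, 6] cursor@9
After 3 (insert_before(32)): list=[95, 32, 9, 1, 4, 6] cursor@9
After 4 (delete_current): list=[95, 32, 1, 4, 6] cursor@1
After 5 (delete_current): list=[95, 32, 4, 6] cursor@4
After 6 (delete_current): list=[95, 32, 6] cursor@6
After 7 (delete_current): list=[95, 32] cursor@32

Answer: 95 32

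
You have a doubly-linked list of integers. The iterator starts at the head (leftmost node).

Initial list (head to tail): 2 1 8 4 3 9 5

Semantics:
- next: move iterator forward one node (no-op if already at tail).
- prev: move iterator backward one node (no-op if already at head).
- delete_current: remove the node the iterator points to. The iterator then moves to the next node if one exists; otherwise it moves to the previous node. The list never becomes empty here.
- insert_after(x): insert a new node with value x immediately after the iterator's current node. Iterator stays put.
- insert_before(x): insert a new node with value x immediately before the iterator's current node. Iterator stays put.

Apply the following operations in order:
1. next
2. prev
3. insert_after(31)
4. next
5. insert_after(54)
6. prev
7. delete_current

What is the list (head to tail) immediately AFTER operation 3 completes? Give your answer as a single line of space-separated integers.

Answer: 2 31 1 8 4 3 9 5

Derivation:
After 1 (next): list=[2, 1, 8, 4, 3, 9, 5] cursor@1
After 2 (prev): list=[2, 1, 8, 4, 3, 9, 5] cursor@2
After 3 (insert_after(31)): list=[2, 31, 1, 8, 4, 3, 9, 5] cursor@2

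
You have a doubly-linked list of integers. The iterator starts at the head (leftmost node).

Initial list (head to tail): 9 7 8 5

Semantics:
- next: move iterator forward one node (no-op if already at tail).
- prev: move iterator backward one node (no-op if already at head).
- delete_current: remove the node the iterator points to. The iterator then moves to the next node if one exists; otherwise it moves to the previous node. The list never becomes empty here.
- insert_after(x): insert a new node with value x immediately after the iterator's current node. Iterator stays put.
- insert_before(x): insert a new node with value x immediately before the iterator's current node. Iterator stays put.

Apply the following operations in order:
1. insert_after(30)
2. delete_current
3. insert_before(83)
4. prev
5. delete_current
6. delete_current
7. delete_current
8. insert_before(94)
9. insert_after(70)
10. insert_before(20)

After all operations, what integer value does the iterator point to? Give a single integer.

After 1 (insert_after(30)): list=[9, 30, 7, 8, 5] cursor@9
After 2 (delete_current): list=[30, 7, 8, 5] cursor@30
After 3 (insert_before(83)): list=[83, 30, 7, 8, 5] cursor@30
After 4 (prev): list=[83, 30, 7, 8, 5] cursor@83
After 5 (delete_current): list=[30, 7, 8, 5] cursor@30
After 6 (delete_current): list=[7, 8, 5] cursor@7
After 7 (delete_current): list=[8, 5] cursor@8
After 8 (insert_before(94)): list=[94, 8, 5] cursor@8
After 9 (insert_after(70)): list=[94, 8, 70, 5] cursor@8
After 10 (insert_before(20)): list=[94, 20, 8, 70, 5] cursor@8

Answer: 8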